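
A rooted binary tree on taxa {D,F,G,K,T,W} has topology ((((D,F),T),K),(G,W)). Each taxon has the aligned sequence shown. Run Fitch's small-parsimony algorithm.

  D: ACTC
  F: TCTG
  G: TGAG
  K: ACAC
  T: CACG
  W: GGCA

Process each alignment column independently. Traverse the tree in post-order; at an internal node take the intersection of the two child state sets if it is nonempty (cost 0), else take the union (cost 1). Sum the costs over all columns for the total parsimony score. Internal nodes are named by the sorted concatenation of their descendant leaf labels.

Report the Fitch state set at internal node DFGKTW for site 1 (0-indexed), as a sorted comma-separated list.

DF@0: {A} ∪ {T} = {A,T} (union, +1)
DFT@0: {A,T} ∪ {C} = {A,C,T} (union, +1)
DFKT@0: {A,C,T} ∩ {A} = {A} (intersection, +0)
GW@0: {T} ∪ {G} = {G,T} (union, +1)
DFGKTW@0: {A} ∪ {G,T} = {A,G,T} (union, +1)
DF@1: {C} ∩ {C} = {C} (intersection, +0)
DFT@1: {C} ∪ {A} = {A,C} (union, +1)
DFKT@1: {A,C} ∩ {C} = {C} (intersection, +0)
GW@1: {G} ∩ {G} = {G} (intersection, +0)
DFGKTW@1: {C} ∪ {G} = {C,G} (union, +1)
DF@2: {T} ∩ {T} = {T} (intersection, +0)
DFT@2: {T} ∪ {C} = {C,T} (union, +1)
DFKT@2: {C,T} ∪ {A} = {A,C,T} (union, +1)
GW@2: {A} ∪ {C} = {A,C} (union, +1)
DFGKTW@2: {A,C,T} ∩ {A,C} = {A,C} (intersection, +0)
DF@3: {C} ∪ {G} = {C,G} (union, +1)
DFT@3: {C,G} ∩ {G} = {G} (intersection, +0)
DFKT@3: {G} ∪ {C} = {C,G} (union, +1)
GW@3: {G} ∪ {A} = {A,G} (union, +1)
DFGKTW@3: {C,G} ∩ {A,G} = {G} (intersection, +0)
per-site changes: [4, 2, 3, 3]; total = 12

C,G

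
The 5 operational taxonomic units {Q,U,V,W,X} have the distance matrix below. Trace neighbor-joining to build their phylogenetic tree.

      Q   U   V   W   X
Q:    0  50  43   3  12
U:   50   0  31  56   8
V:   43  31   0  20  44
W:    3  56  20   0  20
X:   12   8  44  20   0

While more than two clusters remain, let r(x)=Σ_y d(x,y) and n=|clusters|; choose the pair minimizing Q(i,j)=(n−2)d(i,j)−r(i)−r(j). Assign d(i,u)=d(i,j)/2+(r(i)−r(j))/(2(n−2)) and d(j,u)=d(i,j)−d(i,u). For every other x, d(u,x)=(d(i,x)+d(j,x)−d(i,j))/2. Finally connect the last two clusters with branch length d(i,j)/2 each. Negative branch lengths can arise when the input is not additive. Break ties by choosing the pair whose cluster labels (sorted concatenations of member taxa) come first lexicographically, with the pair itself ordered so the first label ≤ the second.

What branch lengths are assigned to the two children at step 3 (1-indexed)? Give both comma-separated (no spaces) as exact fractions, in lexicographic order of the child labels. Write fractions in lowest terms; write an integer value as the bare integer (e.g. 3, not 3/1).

51/4,65/4

1. join U+X (d=8, Q=-205) ⇒ UX; edges |U|=85/6, |X|=-37/6
  updated: d(Q,UX)=27, d(UX,V)=67/2, d(UX,W)=34
2. join Q+W (d=3, Q=-124) ⇒ QW; edges |Q|=11/2, |W|=-5/2
  updated: d(QW,UX)=29, d(QW,V)=30
3. join QW+UX (d=29, Q=-185/2) ⇒ QUWX; edges |QW|=51/4, |UX|=65/4
  updated: d(QUWX,V)=69/4
4. join QUWX+V (d=69/4) ⇒ QUVWX; edges |QUWX|=69/8, |V|=69/8
final tree: (((Q:11/2,W:-5/2):51/4,(U:85/6,X:-37/6):65/4):69/8,V:69/8)
total length: 229/4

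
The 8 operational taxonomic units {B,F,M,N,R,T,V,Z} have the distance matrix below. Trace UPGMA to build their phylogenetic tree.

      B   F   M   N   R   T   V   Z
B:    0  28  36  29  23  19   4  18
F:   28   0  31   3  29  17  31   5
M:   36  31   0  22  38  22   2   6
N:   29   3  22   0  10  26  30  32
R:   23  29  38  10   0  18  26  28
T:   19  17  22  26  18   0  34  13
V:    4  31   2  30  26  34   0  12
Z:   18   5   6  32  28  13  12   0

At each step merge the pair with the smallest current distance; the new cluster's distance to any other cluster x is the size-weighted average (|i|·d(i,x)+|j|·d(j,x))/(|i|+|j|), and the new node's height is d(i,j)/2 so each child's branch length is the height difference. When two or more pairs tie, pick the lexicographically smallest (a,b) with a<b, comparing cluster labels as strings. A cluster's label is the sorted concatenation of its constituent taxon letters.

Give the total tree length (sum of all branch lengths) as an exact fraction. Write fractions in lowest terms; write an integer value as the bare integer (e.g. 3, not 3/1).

iteration 1: select M,V (d=2); attach at lengths (1, 1); label the merged cluster MV
  updated: d(B,MV)=20, d(F,MV)=31, d(MV,N)=26, d(MV,R)=32, d(MV,T)=28, d(MV,Z)=9
iteration 2: select F,N (d=3); attach at lengths (3/2, 3/2); label the merged cluster FN
  updated: d(B,FN)=57/2, d(FN,MV)=57/2, d(FN,R)=39/2, d(FN,T)=43/2, d(FN,Z)=37/2
iteration 3: select MV,Z (d=9); attach at lengths (7/2, 9/2); label the merged cluster MVZ
  updated: d(B,MVZ)=58/3, d(FN,MVZ)=151/6, d(MVZ,R)=92/3, d(MVZ,T)=23
iteration 4: select R,T (d=18); attach at lengths (9, 9); label the merged cluster RT
  updated: d(B,RT)=21, d(FN,RT)=41/2, d(MVZ,RT)=161/6
iteration 5: select B,MVZ (d=58/3); attach at lengths (29/3, 31/6); label the merged cluster BMVZ
  updated: d(BMVZ,FN)=26, d(BMVZ,RT)=203/8
iteration 6: select FN,RT (d=41/2); attach at lengths (35/4, 5/4); label the merged cluster FNRT
  updated: d(BMVZ,FNRT)=411/16
iteration 7: select BMVZ,FNRT (d=411/16); attach at lengths (305/96, 83/32); label the merged cluster BFMNRTVZ
final tree: ((B:29/3,((M:1,V:1):7/2,Z:9/2):31/6):305/96,((F:3/2,N:3/2):35/4,(R:9,T:9):5/4):83/32)
total length: 2957/48

2957/48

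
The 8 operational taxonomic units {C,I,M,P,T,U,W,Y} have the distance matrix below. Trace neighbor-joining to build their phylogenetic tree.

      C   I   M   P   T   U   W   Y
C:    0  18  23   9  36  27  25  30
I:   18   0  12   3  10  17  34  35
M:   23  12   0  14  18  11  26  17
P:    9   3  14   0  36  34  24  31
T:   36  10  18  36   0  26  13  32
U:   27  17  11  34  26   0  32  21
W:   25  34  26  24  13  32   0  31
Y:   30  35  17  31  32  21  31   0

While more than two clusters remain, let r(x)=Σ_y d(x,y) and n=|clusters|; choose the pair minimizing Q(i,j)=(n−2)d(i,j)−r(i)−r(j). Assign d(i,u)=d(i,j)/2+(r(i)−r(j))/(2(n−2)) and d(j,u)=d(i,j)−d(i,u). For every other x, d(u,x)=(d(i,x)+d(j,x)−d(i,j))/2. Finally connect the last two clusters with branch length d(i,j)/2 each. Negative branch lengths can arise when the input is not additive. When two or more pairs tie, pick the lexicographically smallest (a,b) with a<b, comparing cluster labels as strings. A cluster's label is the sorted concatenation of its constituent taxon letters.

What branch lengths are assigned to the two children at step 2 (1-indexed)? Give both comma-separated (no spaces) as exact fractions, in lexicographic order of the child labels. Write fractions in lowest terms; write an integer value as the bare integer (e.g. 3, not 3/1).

step 1: merge (T,W) at d=13, Q=-278; branch lengths T→16/3, W→23/3; new cluster TW
  updated: d(C,TW)=24, d(I,TW)=31/2, d(M,TW)=31/2, d(P,TW)=47/2, d(TW,U)=45/2, d(TW,Y)=25
step 2: merge (C,P) at d=9, Q=-401/2; branch lengths C→123/20, P→57/20; new cluster CP
  updated: d(CP,I)=6, d(CP,M)=14, d(CP,TW)=77/4, d(CP,U)=26, d(CP,Y)=26
step 3: merge (CP,I) at d=6, Q=-611/4; branch lengths CP→119/32, I→73/32; new cluster CIP
  updated: d(CIP,M)=10, d(CIP,TW)=115/8, d(CIP,U)=37/2, d(CIP,Y)=55/2
step 4: merge (CIP,TW) at d=115/8, Q=-837/8; branch lengths CIP→289/48, TW→401/48; new cluster CIPTW
  updated: d(CIPTW,M)=89/16, d(CIPTW,U)=213/16, d(CIPTW,Y)=305/16
step 5: merge (CIPTW,M) at d=89/16, Q=-483/8; branch lengths CIPTW→31/8, M→27/16; new cluster CIMPTW
  updated: d(CIMPTW,U)=75/8, d(CIMPTW,Y)=61/4
step 6: merge (CIMPTW,U) at d=75/8, Q=-365/8; branch lengths CIMPTW→29/16, U→121/16; new cluster CIMPTUW
  updated: d(CIMPTUW,Y)=215/16
step 7: merge (CIMPTUW,Y) at d=215/16; branch lengths CIMPTUW→215/32, Y→215/32; new cluster CIMPTUWY
final tree: ((((((C:123/20,P:57/20):119/32,I:73/32):289/48,(T:16/3,W:23/3):401/48):31/8,M:27/16):29/16,U:121/16):215/32,Y:215/32)
total length: 283/4

123/20,57/20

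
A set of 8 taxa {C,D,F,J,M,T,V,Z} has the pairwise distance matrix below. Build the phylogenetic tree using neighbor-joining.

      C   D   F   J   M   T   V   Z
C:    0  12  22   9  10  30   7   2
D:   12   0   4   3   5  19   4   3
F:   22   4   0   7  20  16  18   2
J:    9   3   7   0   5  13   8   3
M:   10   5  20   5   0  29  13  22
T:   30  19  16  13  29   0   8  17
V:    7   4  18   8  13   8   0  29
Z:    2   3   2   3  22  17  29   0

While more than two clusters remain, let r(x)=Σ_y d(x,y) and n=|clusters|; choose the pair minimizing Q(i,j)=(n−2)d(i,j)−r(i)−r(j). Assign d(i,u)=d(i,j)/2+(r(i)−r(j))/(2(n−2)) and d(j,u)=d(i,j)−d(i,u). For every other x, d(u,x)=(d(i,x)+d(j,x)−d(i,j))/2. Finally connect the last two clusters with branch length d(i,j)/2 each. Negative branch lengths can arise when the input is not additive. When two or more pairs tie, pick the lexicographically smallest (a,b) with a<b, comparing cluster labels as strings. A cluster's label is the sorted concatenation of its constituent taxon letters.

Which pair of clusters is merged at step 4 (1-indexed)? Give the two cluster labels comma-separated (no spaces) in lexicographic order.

step 1: merge (T,V) at d=8, Q=-171; branch lengths T→31/4, V→1/4; new cluster TV
  updated: d(C,TV)=29/2, d(D,TV)=15/2, d(F,TV)=13, d(J,TV)=13/2, d(M,TV)=17, d(TV,Z)=19
step 2: merge (C,Z) at d=2, Q=-221/2; branch lengths C→57/20, Z→-17/20; new cluster CZ
  updated: d(CZ,D)=13/2, d(CZ,F)=11, d(CZ,J)=5, d(CZ,M)=15, d(CZ,TV)=63/4
step 3: merge (J,M) at d=5, Q=-137/2; branch lengths J→-31/16, M→111/16; new cluster JM
  updated: d(CZ,JM)=15/2, d(D,JM)=3/2, d(F,JM)=11, d(JM,TV)=37/4
step 4: merge (CZ,JM) at d=15/2, Q=-95/2; branch lengths CZ→17/3, JM→11/6; new cluster CJMZ
  updated: d(CJMZ,D)=1/4, d(CJMZ,F)=29/4, d(CJMZ,TV)=35/4
step 5: merge (CJMZ,TV) at d=35/4, Q=-28; branch lengths CJMZ→9/8, TV→61/8; new cluster CJMTVZ
  updated: d(CJMTVZ,D)=-1/2, d(CJMTVZ,F)=23/4
step 6: merge (CJMTVZ,D) at d=-1/2, Q=-37/4; branch lengths CJMTVZ→5/8, D→-9/8; new cluster CDJMTVZ
  updated: d(CDJMTVZ,F)=41/8
step 7: merge (CDJMTVZ,F) at d=41/8; branch lengths CDJMTVZ→41/16, F→41/16; new cluster CDFJMTVZ
final tree: (((((C:57/20,Z:-17/20):17/3,(J:-31/16,M:111/16):11/6):9/8,(T:31/4,V:1/4):61/8):5/8,D:-9/8):41/16,F:41/16)
total length: 287/8

CZ,JM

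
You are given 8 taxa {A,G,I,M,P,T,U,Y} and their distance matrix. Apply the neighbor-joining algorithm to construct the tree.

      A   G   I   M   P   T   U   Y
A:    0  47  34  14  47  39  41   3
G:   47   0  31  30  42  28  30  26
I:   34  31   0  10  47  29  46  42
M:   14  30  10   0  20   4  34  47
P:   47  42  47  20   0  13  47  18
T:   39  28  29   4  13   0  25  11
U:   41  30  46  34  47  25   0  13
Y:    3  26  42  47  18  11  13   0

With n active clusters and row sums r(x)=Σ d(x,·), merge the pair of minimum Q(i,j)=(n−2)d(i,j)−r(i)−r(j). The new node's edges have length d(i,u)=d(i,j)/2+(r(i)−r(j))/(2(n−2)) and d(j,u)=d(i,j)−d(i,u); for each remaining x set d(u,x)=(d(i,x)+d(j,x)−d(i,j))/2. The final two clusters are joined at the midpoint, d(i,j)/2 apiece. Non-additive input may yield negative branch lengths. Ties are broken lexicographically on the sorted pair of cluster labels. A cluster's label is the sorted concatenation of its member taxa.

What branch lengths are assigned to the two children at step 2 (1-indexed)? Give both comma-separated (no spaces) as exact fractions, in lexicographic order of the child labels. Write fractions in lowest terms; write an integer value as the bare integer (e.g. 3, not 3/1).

1. join A+Y (d=3, Q=-367) ⇒ AY; edges |A|=83/12, |Y|=-47/12
  updated: d(AY,G)=35, d(AY,I)=73/2, d(AY,M)=29, d(AY,P)=31, d(AY,T)=47/2, d(AY,U)=51/2
2. join I+M (d=10, Q=-553/2) ⇒ IM; edges |I|=49/4, |M|=-9/4
  updated: d(AY,IM)=111/4, d(G,IM)=51/2, d(IM,P)=57/2, d(IM,T)=23/2, d(IM,U)=35
3. join P+T (d=13, Q=-421/2) ⇒ PT; edges |P|=225/16, |T|=-17/16
  updated: d(AY,PT)=83/4, d(G,PT)=57/2, d(IM,PT)=27/2, d(PT,U)=59/2
4. join IM+PT (d=27/2, Q=-307/2) ⇒ IMPT; edges |IM|=25/3, |PT|=31/6
  updated: d(AY,IMPT)=35/2, d(G,IMPT)=81/4, d(IMPT,U)=51/2
5. join AY+U (d=51/2, Q=-108) ⇒ AUY; edges |AY|=12, |U|=27/2
  updated: d(AUY,G)=79/4, d(AUY,IMPT)=35/4
6. join AUY+G (d=79/4, Q=-195/4) ⇒ AGUY; edges |AUY|=33/8, |G|=125/8
  updated: d(AGUY,IMPT)=37/8
7. join AGUY+IMPT (d=37/8) ⇒ AGIMPTUY; edges |AGUY|=37/16, |IMPT|=37/16
final tree: ((((A:83/12,Y:-47/12):12,U:27/2):33/8,G:125/8):37/16,((I:49/4,M:-9/4):25/3,(P:225/16,T:-17/16):31/6):37/16)
total length: 715/8

49/4,-9/4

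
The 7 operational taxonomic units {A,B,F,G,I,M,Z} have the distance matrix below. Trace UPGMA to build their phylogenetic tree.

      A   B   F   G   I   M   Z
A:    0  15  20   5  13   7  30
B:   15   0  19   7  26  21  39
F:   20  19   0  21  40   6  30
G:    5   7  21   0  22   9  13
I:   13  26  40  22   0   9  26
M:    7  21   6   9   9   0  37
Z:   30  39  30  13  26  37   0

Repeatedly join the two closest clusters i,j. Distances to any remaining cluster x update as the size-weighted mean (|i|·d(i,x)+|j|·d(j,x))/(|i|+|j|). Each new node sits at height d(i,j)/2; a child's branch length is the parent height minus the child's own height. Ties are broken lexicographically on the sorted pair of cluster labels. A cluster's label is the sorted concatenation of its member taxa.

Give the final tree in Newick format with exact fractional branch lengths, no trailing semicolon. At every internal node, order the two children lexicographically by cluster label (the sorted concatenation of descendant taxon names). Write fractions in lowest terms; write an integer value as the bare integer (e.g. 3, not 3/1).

iteration 1: select A,G (d=5); attach at lengths (5/2, 5/2); label the merged cluster AG
  updated: d(AG,B)=11, d(AG,F)=41/2, d(AG,I)=35/2, d(AG,M)=8, d(AG,Z)=43/2
iteration 2: select F,M (d=6); attach at lengths (3, 3); label the merged cluster FM
  updated: d(AG,FM)=57/4, d(B,FM)=20, d(FM,I)=49/2, d(FM,Z)=67/2
iteration 3: select AG,B (d=11); attach at lengths (3, 11/2); label the merged cluster ABG
  updated: d(ABG,FM)=97/6, d(ABG,I)=61/3, d(ABG,Z)=82/3
iteration 4: select ABG,FM (d=97/6); attach at lengths (31/12, 61/12); label the merged cluster ABFGM
  updated: d(ABFGM,I)=22, d(ABFGM,Z)=149/5
iteration 5: select ABFGM,I (d=22); attach at lengths (35/12, 11); label the merged cluster ABFGIM
  updated: d(ABFGIM,Z)=175/6
iteration 6: select ABFGIM,Z (d=175/6); attach at lengths (43/12, 175/12); label the merged cluster ABFGIMZ
final tree: (((((A:5/2,G:5/2):3,B:11/2):31/12,(F:3,M:3):61/12):35/12,I:11):43/12,Z:175/12)
total length: 237/4

(((((A:5/2,G:5/2):3,B:11/2):31/12,(F:3,M:3):61/12):35/12,I:11):43/12,Z:175/12)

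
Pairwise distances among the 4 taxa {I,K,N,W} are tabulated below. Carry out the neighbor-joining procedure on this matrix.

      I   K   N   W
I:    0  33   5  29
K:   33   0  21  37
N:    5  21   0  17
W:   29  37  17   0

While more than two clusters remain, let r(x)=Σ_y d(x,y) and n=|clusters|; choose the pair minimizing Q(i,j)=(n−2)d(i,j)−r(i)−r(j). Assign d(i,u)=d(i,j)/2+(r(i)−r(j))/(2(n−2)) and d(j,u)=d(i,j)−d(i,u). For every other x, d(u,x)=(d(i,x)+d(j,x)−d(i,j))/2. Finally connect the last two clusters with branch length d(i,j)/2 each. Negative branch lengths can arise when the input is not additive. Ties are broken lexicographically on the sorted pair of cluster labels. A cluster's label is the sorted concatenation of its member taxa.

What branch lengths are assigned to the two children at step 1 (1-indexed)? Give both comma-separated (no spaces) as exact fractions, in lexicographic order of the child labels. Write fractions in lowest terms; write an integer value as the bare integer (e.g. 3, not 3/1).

17/2,-7/2

step 1: merge (I,N) at d=5, Q=-100; branch lengths I→17/2, N→-7/2; new cluster IN
  updated: d(IN,K)=49/2, d(IN,W)=41/2
step 2: merge (IN,K) at d=49/2, Q=-82; branch lengths IN→4, K→41/2; new cluster IKN
  updated: d(IKN,W)=33/2
step 3: merge (IKN,W) at d=33/2; branch lengths IKN→33/4, W→33/4; new cluster IKNW
final tree: (((I:17/2,N:-7/2):4,K:41/2):33/4,W:33/4)
total length: 46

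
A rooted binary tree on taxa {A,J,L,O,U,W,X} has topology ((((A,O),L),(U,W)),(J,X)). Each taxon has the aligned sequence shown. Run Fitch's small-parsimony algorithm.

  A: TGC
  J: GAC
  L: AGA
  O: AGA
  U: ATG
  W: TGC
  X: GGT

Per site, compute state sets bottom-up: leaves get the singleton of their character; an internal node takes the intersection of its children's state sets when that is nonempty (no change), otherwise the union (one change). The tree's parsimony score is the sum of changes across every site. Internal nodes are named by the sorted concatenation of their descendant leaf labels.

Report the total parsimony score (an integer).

9

AO@0: {T} ∪ {A} = {A,T} (union, +1)
ALO@0: {A,T} ∩ {A} = {A} (intersection, +0)
UW@0: {A} ∪ {T} = {A,T} (union, +1)
ALOUW@0: {A} ∩ {A,T} = {A} (intersection, +0)
JX@0: {G} ∩ {G} = {G} (intersection, +0)
AJLOUWX@0: {A} ∪ {G} = {A,G} (union, +1)
AO@1: {G} ∩ {G} = {G} (intersection, +0)
ALO@1: {G} ∩ {G} = {G} (intersection, +0)
UW@1: {T} ∪ {G} = {G,T} (union, +1)
ALOUW@1: {G} ∩ {G,T} = {G} (intersection, +0)
JX@1: {A} ∪ {G} = {A,G} (union, +1)
AJLOUWX@1: {G} ∩ {A,G} = {G} (intersection, +0)
AO@2: {C} ∪ {A} = {A,C} (union, +1)
ALO@2: {A,C} ∩ {A} = {A} (intersection, +0)
UW@2: {G} ∪ {C} = {C,G} (union, +1)
ALOUW@2: {A} ∪ {C,G} = {A,C,G} (union, +1)
JX@2: {C} ∪ {T} = {C,T} (union, +1)
AJLOUWX@2: {A,C,G} ∩ {C,T} = {C} (intersection, +0)
per-site changes: [3, 2, 4]; total = 9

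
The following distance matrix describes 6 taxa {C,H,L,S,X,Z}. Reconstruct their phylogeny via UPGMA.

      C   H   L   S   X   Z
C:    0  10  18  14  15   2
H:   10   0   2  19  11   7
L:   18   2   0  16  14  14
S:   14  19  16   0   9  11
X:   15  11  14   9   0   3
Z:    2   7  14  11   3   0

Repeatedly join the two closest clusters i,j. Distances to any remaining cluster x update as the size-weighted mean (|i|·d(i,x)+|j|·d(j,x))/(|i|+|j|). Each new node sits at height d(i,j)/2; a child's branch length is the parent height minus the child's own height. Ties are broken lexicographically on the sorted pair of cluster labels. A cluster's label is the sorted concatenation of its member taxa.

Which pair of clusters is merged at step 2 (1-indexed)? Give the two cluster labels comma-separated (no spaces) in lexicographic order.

iteration 1: select C,Z (d=2); attach at lengths (1, 1); label the merged cluster CZ
  updated: d(CZ,H)=17/2, d(CZ,L)=16, d(CZ,S)=25/2, d(CZ,X)=9
iteration 2: select H,L (d=2); attach at lengths (1, 1); label the merged cluster HL
  updated: d(CZ,HL)=49/4, d(HL,S)=35/2, d(HL,X)=25/2
iteration 3: select CZ,X (d=9); attach at lengths (7/2, 9/2); label the merged cluster CXZ
  updated: d(CXZ,HL)=37/3, d(CXZ,S)=34/3
iteration 4: select CXZ,S (d=34/3); attach at lengths (7/6, 17/3); label the merged cluster CSXZ
  updated: d(CSXZ,HL)=109/8
iteration 5: select CSXZ,HL (d=109/8); attach at lengths (55/48, 93/16); label the merged cluster CHLSXZ
final tree: ((((C:1,Z:1):7/2,X:9/2):7/6,S:17/3):55/48,(H:1,L:1):93/16)
total length: 619/24

H,L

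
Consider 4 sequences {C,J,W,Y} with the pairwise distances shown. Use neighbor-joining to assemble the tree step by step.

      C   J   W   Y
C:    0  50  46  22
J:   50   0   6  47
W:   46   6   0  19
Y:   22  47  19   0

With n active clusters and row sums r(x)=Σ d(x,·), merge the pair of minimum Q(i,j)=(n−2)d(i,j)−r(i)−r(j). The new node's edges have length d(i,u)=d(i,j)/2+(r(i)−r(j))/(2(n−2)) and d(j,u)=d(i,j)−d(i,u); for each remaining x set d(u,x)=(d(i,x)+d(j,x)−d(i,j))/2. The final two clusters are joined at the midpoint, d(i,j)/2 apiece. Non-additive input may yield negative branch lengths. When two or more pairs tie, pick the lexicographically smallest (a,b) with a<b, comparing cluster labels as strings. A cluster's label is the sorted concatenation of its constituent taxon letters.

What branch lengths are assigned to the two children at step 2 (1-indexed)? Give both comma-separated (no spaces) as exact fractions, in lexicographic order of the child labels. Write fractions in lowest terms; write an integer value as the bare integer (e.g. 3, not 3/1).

53/2,11

1. join C+Y (d=22, Q=-162) ⇒ CY; edges |C|=37/2, |Y|=7/2
  updated: d(CY,J)=75/2, d(CY,W)=43/2
2. join CY+J (d=75/2, Q=-65) ⇒ CJY; edges |CY|=53/2, |J|=11
  updated: d(CJY,W)=-5
3. join CJY+W (d=-5) ⇒ CJWY; edges |CJY|=-5/2, |W|=-5/2
final tree: (((C:37/2,Y:7/2):53/2,J:11):-5/2,W:-5/2)
total length: 109/2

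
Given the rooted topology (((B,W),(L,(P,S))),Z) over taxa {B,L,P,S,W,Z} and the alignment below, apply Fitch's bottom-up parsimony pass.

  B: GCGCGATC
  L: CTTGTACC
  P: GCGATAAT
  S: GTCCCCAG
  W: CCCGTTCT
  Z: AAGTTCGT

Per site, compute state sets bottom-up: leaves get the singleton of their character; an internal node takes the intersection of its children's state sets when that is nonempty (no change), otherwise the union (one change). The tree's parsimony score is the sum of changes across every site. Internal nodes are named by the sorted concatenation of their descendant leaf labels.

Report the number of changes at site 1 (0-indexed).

BW@0: {G} ∪ {C} = {C,G} (union, +1)
PS@0: {G} ∩ {G} = {G} (intersection, +0)
LPS@0: {C} ∪ {G} = {C,G} (union, +1)
BLPSW@0: {C,G} ∩ {C,G} = {C,G} (intersection, +0)
BLPSWZ@0: {C,G} ∪ {A} = {A,C,G} (union, +1)
BW@1: {C} ∩ {C} = {C} (intersection, +0)
PS@1: {C} ∪ {T} = {C,T} (union, +1)
LPS@1: {T} ∩ {C,T} = {T} (intersection, +0)
BLPSW@1: {C} ∪ {T} = {C,T} (union, +1)
BLPSWZ@1: {C,T} ∪ {A} = {A,C,T} (union, +1)
BW@2: {G} ∪ {C} = {C,G} (union, +1)
PS@2: {G} ∪ {C} = {C,G} (union, +1)
LPS@2: {T} ∪ {C,G} = {C,G,T} (union, +1)
BLPSW@2: {C,G} ∩ {C,G,T} = {C,G} (intersection, +0)
BLPSWZ@2: {C,G} ∩ {G} = {G} (intersection, +0)
BW@3: {C} ∪ {G} = {C,G} (union, +1)
PS@3: {A} ∪ {C} = {A,C} (union, +1)
LPS@3: {G} ∪ {A,C} = {A,C,G} (union, +1)
BLPSW@3: {C,G} ∩ {A,C,G} = {C,G} (intersection, +0)
BLPSWZ@3: {C,G} ∪ {T} = {C,G,T} (union, +1)
BW@4: {G} ∪ {T} = {G,T} (union, +1)
PS@4: {T} ∪ {C} = {C,T} (union, +1)
LPS@4: {T} ∩ {C,T} = {T} (intersection, +0)
BLPSW@4: {G,T} ∩ {T} = {T} (intersection, +0)
BLPSWZ@4: {T} ∩ {T} = {T} (intersection, +0)
BW@5: {A} ∪ {T} = {A,T} (union, +1)
PS@5: {A} ∪ {C} = {A,C} (union, +1)
LPS@5: {A} ∩ {A,C} = {A} (intersection, +0)
BLPSW@5: {A,T} ∩ {A} = {A} (intersection, +0)
BLPSWZ@5: {A} ∪ {C} = {A,C} (union, +1)
BW@6: {T} ∪ {C} = {C,T} (union, +1)
PS@6: {A} ∩ {A} = {A} (intersection, +0)
LPS@6: {C} ∪ {A} = {A,C} (union, +1)
BLPSW@6: {C,T} ∩ {A,C} = {C} (intersection, +0)
BLPSWZ@6: {C} ∪ {G} = {C,G} (union, +1)
BW@7: {C} ∪ {T} = {C,T} (union, +1)
PS@7: {T} ∪ {G} = {G,T} (union, +1)
LPS@7: {C} ∪ {G,T} = {C,G,T} (union, +1)
BLPSW@7: {C,T} ∩ {C,G,T} = {C,T} (intersection, +0)
BLPSWZ@7: {C,T} ∩ {T} = {T} (intersection, +0)
per-site changes: [3, 3, 3, 4, 2, 3, 3, 3]; total = 24

3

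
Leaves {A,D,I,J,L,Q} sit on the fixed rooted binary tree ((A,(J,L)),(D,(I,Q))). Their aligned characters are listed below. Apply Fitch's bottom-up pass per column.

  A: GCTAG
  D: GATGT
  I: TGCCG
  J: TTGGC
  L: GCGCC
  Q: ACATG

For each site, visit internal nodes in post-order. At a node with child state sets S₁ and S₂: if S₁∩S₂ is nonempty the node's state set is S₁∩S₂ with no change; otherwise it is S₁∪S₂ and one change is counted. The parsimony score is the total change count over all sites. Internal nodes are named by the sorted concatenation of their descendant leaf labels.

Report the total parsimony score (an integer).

site 0, node JL: J={T} ∪ L={G} → {G,T} (+1)
site 0, node AJL: A={G} ∩ JL={G,T} → {G} (+0)
site 0, node IQ: I={T} ∪ Q={A} → {A,T} (+1)
site 0, node DIQ: D={G} ∪ IQ={A,T} → {A,G,T} (+1)
site 0, node ADIJLQ: AJL={G} ∩ DIQ={A,G,T} → {G} (+0)
site 1, node JL: J={T} ∪ L={C} → {C,T} (+1)
site 1, node AJL: A={C} ∩ JL={C,T} → {C} (+0)
site 1, node IQ: I={G} ∪ Q={C} → {C,G} (+1)
site 1, node DIQ: D={A} ∪ IQ={C,G} → {A,C,G} (+1)
site 1, node ADIJLQ: AJL={C} ∩ DIQ={A,C,G} → {C} (+0)
site 2, node JL: J={G} ∩ L={G} → {G} (+0)
site 2, node AJL: A={T} ∪ JL={G} → {G,T} (+1)
site 2, node IQ: I={C} ∪ Q={A} → {A,C} (+1)
site 2, node DIQ: D={T} ∪ IQ={A,C} → {A,C,T} (+1)
site 2, node ADIJLQ: AJL={G,T} ∩ DIQ={A,C,T} → {T} (+0)
site 3, node JL: J={G} ∪ L={C} → {C,G} (+1)
site 3, node AJL: A={A} ∪ JL={C,G} → {A,C,G} (+1)
site 3, node IQ: I={C} ∪ Q={T} → {C,T} (+1)
site 3, node DIQ: D={G} ∪ IQ={C,T} → {C,G,T} (+1)
site 3, node ADIJLQ: AJL={A,C,G} ∩ DIQ={C,G,T} → {C,G} (+0)
site 4, node JL: J={C} ∩ L={C} → {C} (+0)
site 4, node AJL: A={G} ∪ JL={C} → {C,G} (+1)
site 4, node IQ: I={G} ∩ Q={G} → {G} (+0)
site 4, node DIQ: D={T} ∪ IQ={G} → {G,T} (+1)
site 4, node ADIJLQ: AJL={C,G} ∩ DIQ={G,T} → {G} (+0)
per-site changes: [3, 3, 3, 4, 2]; total = 15

15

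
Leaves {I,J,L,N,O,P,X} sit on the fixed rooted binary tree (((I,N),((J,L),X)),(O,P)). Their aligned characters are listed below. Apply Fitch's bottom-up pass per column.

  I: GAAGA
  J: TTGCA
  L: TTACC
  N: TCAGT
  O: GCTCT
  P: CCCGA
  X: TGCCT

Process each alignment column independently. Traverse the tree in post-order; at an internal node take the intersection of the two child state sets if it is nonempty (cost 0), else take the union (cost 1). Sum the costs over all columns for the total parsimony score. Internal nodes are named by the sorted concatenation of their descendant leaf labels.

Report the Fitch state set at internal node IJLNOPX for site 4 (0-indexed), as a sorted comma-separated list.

site 0, node IN: I={G} ∪ N={T} → {G,T} (+1)
site 0, node JL: J={T} ∩ L={T} → {T} (+0)
site 0, node JLX: JL={T} ∩ X={T} → {T} (+0)
site 0, node IJLNX: IN={G,T} ∩ JLX={T} → {T} (+0)
site 0, node OP: O={G} ∪ P={C} → {C,G} (+1)
site 0, node IJLNOPX: IJLNX={T} ∪ OP={C,G} → {C,G,T} (+1)
site 1, node IN: I={A} ∪ N={C} → {A,C} (+1)
site 1, node JL: J={T} ∩ L={T} → {T} (+0)
site 1, node JLX: JL={T} ∪ X={G} → {G,T} (+1)
site 1, node IJLNX: IN={A,C} ∪ JLX={G,T} → {A,C,G,T} (+1)
site 1, node OP: O={C} ∩ P={C} → {C} (+0)
site 1, node IJLNOPX: IJLNX={A,C,G,T} ∩ OP={C} → {C} (+0)
site 2, node IN: I={A} ∩ N={A} → {A} (+0)
site 2, node JL: J={G} ∪ L={A} → {A,G} (+1)
site 2, node JLX: JL={A,G} ∪ X={C} → {A,C,G} (+1)
site 2, node IJLNX: IN={A} ∩ JLX={A,C,G} → {A} (+0)
site 2, node OP: O={T} ∪ P={C} → {C,T} (+1)
site 2, node IJLNOPX: IJLNX={A} ∪ OP={C,T} → {A,C,T} (+1)
site 3, node IN: I={G} ∩ N={G} → {G} (+0)
site 3, node JL: J={C} ∩ L={C} → {C} (+0)
site 3, node JLX: JL={C} ∩ X={C} → {C} (+0)
site 3, node IJLNX: IN={G} ∪ JLX={C} → {C,G} (+1)
site 3, node OP: O={C} ∪ P={G} → {C,G} (+1)
site 3, node IJLNOPX: IJLNX={C,G} ∩ OP={C,G} → {C,G} (+0)
site 4, node IN: I={A} ∪ N={T} → {A,T} (+1)
site 4, node JL: J={A} ∪ L={C} → {A,C} (+1)
site 4, node JLX: JL={A,C} ∪ X={T} → {A,C,T} (+1)
site 4, node IJLNX: IN={A,T} ∩ JLX={A,C,T} → {A,T} (+0)
site 4, node OP: O={T} ∪ P={A} → {A,T} (+1)
site 4, node IJLNOPX: IJLNX={A,T} ∩ OP={A,T} → {A,T} (+0)
per-site changes: [3, 3, 4, 2, 4]; total = 16

A,T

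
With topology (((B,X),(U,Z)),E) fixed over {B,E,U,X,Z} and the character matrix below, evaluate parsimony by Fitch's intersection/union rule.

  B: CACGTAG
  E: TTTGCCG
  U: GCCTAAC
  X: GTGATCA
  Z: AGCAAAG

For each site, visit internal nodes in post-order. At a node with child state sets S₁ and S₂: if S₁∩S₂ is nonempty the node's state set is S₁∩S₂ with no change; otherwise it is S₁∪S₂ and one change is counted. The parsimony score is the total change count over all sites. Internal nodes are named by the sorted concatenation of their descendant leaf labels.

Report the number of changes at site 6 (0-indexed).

site 0, node BX: B={C} ∪ X={G} → {C,G} (+1)
site 0, node UZ: U={G} ∪ Z={A} → {A,G} (+1)
site 0, node BUXZ: BX={C,G} ∩ UZ={A,G} → {G} (+0)
site 0, node BEUXZ: BUXZ={G} ∪ E={T} → {G,T} (+1)
site 1, node BX: B={A} ∪ X={T} → {A,T} (+1)
site 1, node UZ: U={C} ∪ Z={G} → {C,G} (+1)
site 1, node BUXZ: BX={A,T} ∪ UZ={C,G} → {A,C,G,T} (+1)
site 1, node BEUXZ: BUXZ={A,C,G,T} ∩ E={T} → {T} (+0)
site 2, node BX: B={C} ∪ X={G} → {C,G} (+1)
site 2, node UZ: U={C} ∩ Z={C} → {C} (+0)
site 2, node BUXZ: BX={C,G} ∩ UZ={C} → {C} (+0)
site 2, node BEUXZ: BUXZ={C} ∪ E={T} → {C,T} (+1)
site 3, node BX: B={G} ∪ X={A} → {A,G} (+1)
site 3, node UZ: U={T} ∪ Z={A} → {A,T} (+1)
site 3, node BUXZ: BX={A,G} ∩ UZ={A,T} → {A} (+0)
site 3, node BEUXZ: BUXZ={A} ∪ E={G} → {A,G} (+1)
site 4, node BX: B={T} ∩ X={T} → {T} (+0)
site 4, node UZ: U={A} ∩ Z={A} → {A} (+0)
site 4, node BUXZ: BX={T} ∪ UZ={A} → {A,T} (+1)
site 4, node BEUXZ: BUXZ={A,T} ∪ E={C} → {A,C,T} (+1)
site 5, node BX: B={A} ∪ X={C} → {A,C} (+1)
site 5, node UZ: U={A} ∩ Z={A} → {A} (+0)
site 5, node BUXZ: BX={A,C} ∩ UZ={A} → {A} (+0)
site 5, node BEUXZ: BUXZ={A} ∪ E={C} → {A,C} (+1)
site 6, node BX: B={G} ∪ X={A} → {A,G} (+1)
site 6, node UZ: U={C} ∪ Z={G} → {C,G} (+1)
site 6, node BUXZ: BX={A,G} ∩ UZ={C,G} → {G} (+0)
site 6, node BEUXZ: BUXZ={G} ∩ E={G} → {G} (+0)
per-site changes: [3, 3, 2, 3, 2, 2, 2]; total = 17

2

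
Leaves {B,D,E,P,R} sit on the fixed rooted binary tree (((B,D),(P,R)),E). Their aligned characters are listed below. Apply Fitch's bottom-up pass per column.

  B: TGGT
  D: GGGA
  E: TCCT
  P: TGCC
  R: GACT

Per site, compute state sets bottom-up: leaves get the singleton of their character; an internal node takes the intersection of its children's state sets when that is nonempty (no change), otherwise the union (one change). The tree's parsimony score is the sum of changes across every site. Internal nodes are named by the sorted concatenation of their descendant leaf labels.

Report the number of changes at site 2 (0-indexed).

1

[col 0] BD: children B:{T}, D:{G} ∪→ {G,T}; cost 1
[col 0] PR: children P:{T}, R:{G} ∪→ {G,T}; cost 1
[col 0] BDPR: children BD:{G,T}, PR:{G,T} ∩→ {G,T}; cost 0
[col 0] BDEPR: children BDPR:{G,T}, E:{T} ∩→ {T}; cost 0
[col 1] BD: children B:{G}, D:{G} ∩→ {G}; cost 0
[col 1] PR: children P:{G}, R:{A} ∪→ {A,G}; cost 1
[col 1] BDPR: children BD:{G}, PR:{A,G} ∩→ {G}; cost 0
[col 1] BDEPR: children BDPR:{G}, E:{C} ∪→ {C,G}; cost 1
[col 2] BD: children B:{G}, D:{G} ∩→ {G}; cost 0
[col 2] PR: children P:{C}, R:{C} ∩→ {C}; cost 0
[col 2] BDPR: children BD:{G}, PR:{C} ∪→ {C,G}; cost 1
[col 2] BDEPR: children BDPR:{C,G}, E:{C} ∩→ {C}; cost 0
[col 3] BD: children B:{T}, D:{A} ∪→ {A,T}; cost 1
[col 3] PR: children P:{C}, R:{T} ∪→ {C,T}; cost 1
[col 3] BDPR: children BD:{A,T}, PR:{C,T} ∩→ {T}; cost 0
[col 3] BDEPR: children BDPR:{T}, E:{T} ∩→ {T}; cost 0
per-site changes: [2, 2, 1, 2]; total = 7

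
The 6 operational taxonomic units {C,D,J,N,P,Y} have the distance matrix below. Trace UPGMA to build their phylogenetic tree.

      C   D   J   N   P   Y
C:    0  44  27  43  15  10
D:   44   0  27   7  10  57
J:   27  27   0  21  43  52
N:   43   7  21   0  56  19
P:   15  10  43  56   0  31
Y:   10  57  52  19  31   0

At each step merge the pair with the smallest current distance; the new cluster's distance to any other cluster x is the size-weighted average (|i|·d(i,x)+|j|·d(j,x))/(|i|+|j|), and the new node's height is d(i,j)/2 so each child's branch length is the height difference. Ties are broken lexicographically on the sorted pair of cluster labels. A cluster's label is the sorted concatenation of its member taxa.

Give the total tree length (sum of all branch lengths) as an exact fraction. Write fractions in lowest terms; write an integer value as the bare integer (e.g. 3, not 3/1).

71

iteration 1: select D,N (d=7); attach at lengths (7/2, 7/2); label the merged cluster DN
  updated: d(C,DN)=87/2, d(DN,J)=24, d(DN,P)=33, d(DN,Y)=38
iteration 2: select C,Y (d=10); attach at lengths (5, 5); label the merged cluster CY
  updated: d(CY,DN)=163/4, d(CY,J)=79/2, d(CY,P)=23
iteration 3: select CY,P (d=23); attach at lengths (13/2, 23/2); label the merged cluster CPY
  updated: d(CPY,DN)=229/6, d(CPY,J)=122/3
iteration 4: select DN,J (d=24); attach at lengths (17/2, 12); label the merged cluster DJN
  updated: d(CPY,DJN)=39
iteration 5: select CPY,DJN (d=39); attach at lengths (8, 15/2); label the merged cluster CDJNPY
final tree: (((C:5,Y:5):13/2,P:23/2):8,((D:7/2,N:7/2):17/2,J:12):15/2)
total length: 71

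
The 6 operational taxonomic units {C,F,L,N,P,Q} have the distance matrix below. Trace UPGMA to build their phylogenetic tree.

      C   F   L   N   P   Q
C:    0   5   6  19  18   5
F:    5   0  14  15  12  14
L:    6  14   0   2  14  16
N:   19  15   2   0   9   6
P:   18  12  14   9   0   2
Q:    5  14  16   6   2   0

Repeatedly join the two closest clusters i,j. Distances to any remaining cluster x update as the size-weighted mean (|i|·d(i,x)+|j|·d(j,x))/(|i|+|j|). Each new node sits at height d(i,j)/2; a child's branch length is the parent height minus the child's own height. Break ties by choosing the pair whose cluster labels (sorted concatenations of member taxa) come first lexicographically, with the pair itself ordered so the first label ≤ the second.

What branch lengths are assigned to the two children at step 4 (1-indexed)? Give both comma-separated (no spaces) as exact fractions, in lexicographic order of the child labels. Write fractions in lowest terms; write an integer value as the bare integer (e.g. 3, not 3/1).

37/8,37/8

step 1: merge (L,N) at d=2; branch lengths L→1, N→1; new cluster LN
  updated: d(C,LN)=25/2, d(F,LN)=29/2, d(LN,P)=23/2, d(LN,Q)=11
step 2: merge (P,Q) at d=2; branch lengths P→1, Q→1; new cluster PQ
  updated: d(C,PQ)=23/2, d(F,PQ)=13, d(LN,PQ)=45/4
step 3: merge (C,F) at d=5; branch lengths C→5/2, F→5/2; new cluster CF
  updated: d(CF,LN)=27/2, d(CF,PQ)=49/4
step 4: merge (LN,PQ) at d=45/4; branch lengths LN→37/8, PQ→37/8; new cluster LNPQ
  updated: d(CF,LNPQ)=103/8
step 5: merge (CF,LNPQ) at d=103/8; branch lengths CF→63/16, LNPQ→13/16; new cluster CFLNPQ
final tree: ((C:5/2,F:5/2):63/16,((L:1,N:1):37/8,(P:1,Q:1):37/8):13/16)
total length: 23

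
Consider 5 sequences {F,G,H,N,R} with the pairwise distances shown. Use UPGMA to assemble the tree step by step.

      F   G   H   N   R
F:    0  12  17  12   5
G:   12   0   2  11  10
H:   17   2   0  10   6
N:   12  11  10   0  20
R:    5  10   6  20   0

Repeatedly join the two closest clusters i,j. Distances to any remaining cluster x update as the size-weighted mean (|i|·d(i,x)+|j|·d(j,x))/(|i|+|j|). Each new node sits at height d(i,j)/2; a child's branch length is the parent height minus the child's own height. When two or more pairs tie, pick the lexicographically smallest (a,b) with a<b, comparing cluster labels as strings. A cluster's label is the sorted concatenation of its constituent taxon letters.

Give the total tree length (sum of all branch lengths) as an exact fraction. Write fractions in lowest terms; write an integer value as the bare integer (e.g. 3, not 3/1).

iteration 1: select G,H (d=2); attach at lengths (1, 1); label the merged cluster GH
  updated: d(F,GH)=29/2, d(GH,N)=21/2, d(GH,R)=8
iteration 2: select F,R (d=5); attach at lengths (5/2, 5/2); label the merged cluster FR
  updated: d(FR,GH)=45/4, d(FR,N)=16
iteration 3: select GH,N (d=21/2); attach at lengths (17/4, 21/4); label the merged cluster GHN
  updated: d(FR,GHN)=77/6
iteration 4: select FR,GHN (d=77/6); attach at lengths (47/12, 7/6); label the merged cluster FGHNR
final tree: ((F:5/2,R:5/2):47/12,((G:1,H:1):17/4,N:21/4):7/6)
total length: 259/12

259/12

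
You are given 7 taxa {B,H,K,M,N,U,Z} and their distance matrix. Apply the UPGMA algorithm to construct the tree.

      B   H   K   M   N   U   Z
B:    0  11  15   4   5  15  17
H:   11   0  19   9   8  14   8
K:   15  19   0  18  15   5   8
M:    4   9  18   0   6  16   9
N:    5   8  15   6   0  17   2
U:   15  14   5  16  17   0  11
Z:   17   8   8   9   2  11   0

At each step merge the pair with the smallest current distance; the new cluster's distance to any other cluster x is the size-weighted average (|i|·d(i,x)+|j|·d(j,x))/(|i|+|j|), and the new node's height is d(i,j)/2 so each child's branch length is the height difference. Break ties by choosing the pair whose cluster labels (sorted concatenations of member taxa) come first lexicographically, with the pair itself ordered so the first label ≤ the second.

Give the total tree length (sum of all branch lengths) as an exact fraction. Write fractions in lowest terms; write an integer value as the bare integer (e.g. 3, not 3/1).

581/20

step 1: merge (N,Z) at d=2; branch lengths N→1, Z→1; new cluster NZ
  updated: d(B,NZ)=11, d(H,NZ)=8, d(K,NZ)=23/2, d(M,NZ)=15/2, d(NZ,U)=14
step 2: merge (B,M) at d=4; branch lengths B→2, M→2; new cluster BM
  updated: d(BM,H)=10, d(BM,K)=33/2, d(BM,NZ)=37/4, d(BM,U)=31/2
step 3: merge (K,U) at d=5; branch lengths K→5/2, U→5/2; new cluster KU
  updated: d(BM,KU)=16, d(H,KU)=33/2, d(KU,NZ)=51/4
step 4: merge (H,NZ) at d=8; branch lengths H→4, NZ→3; new cluster HNZ
  updated: d(BM,HNZ)=19/2, d(HNZ,KU)=14
step 5: merge (BM,HNZ) at d=19/2; branch lengths BM→11/4, HNZ→3/4; new cluster BHMNZ
  updated: d(BHMNZ,KU)=74/5
step 6: merge (BHMNZ,KU) at d=74/5; branch lengths BHMNZ→53/20, KU→49/10; new cluster BHKMNUZ
final tree: (((B:2,M:2):11/4,(H:4,(N:1,Z:1):3):3/4):53/20,(K:5/2,U:5/2):49/10)
total length: 581/20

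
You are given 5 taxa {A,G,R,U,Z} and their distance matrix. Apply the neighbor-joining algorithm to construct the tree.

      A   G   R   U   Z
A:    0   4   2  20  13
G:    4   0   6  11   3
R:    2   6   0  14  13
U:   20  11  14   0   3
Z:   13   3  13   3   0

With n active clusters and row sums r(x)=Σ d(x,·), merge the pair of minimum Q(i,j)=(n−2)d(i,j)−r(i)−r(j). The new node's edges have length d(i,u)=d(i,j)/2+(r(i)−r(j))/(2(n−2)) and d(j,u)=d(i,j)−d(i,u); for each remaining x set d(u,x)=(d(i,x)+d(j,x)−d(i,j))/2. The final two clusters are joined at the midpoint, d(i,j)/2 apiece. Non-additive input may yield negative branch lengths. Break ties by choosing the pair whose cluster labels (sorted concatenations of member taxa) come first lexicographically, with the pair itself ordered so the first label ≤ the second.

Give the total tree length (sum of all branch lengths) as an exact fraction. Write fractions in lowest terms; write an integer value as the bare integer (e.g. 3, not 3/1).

iteration 1: select U,Z (d=3, Q=-71); attach at lengths (25/6, -7/6); label the merged cluster UZ
  updated: d(A,UZ)=15, d(G,UZ)=11/2, d(R,UZ)=12
iteration 2: select A,R (d=2, Q=-37); attach at lengths (5/4, 3/4); label the merged cluster AR
  updated: d(AR,G)=4, d(AR,UZ)=25/2
iteration 3: select AR,G (d=4, Q=-22); attach at lengths (11/2, -3/2); label the merged cluster AGR
  updated: d(AGR,UZ)=7
iteration 4: select AGR,UZ (d=7); attach at lengths (7/2, 7/2); label the merged cluster AGRUZ
final tree: (((A:5/4,R:3/4):11/2,G:-3/2):7/2,(U:25/6,Z:-7/6):7/2)
total length: 16

16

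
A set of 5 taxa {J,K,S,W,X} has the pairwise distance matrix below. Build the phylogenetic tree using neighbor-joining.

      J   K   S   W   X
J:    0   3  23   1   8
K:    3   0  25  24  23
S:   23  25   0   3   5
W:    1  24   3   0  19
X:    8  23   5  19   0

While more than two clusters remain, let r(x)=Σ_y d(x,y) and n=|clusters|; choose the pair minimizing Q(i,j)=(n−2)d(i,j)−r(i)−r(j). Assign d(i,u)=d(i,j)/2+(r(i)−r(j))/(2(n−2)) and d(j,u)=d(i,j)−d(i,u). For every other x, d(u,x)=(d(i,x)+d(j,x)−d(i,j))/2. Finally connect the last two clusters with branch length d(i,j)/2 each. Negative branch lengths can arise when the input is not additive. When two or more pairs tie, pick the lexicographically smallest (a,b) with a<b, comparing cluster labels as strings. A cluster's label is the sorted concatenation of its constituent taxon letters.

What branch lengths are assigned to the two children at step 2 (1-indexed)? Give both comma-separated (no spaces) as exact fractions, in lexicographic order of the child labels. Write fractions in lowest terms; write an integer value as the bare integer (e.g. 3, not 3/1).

73/8,15/8

step 1: merge (J,K) at d=3, Q=-101; branch lengths J→-31/6, K→49/6; new cluster JK
  updated: d(JK,S)=45/2, d(JK,W)=11, d(JK,X)=14
step 2: merge (JK,W) at d=11, Q=-117/2; branch lengths JK→73/8, W→15/8; new cluster JKW
  updated: d(JKW,S)=29/4, d(JKW,X)=11
step 3: merge (JKW,S) at d=29/4, Q=-93/4; branch lengths JKW→53/8, S→5/8; new cluster JKSW
  updated: d(JKSW,X)=35/8
step 4: merge (JKSW,X) at d=35/8; branch lengths JKSW→35/16, X→35/16; new cluster JKSWX
final tree: ((((J:-31/6,K:49/6):73/8,W:15/8):53/8,S:5/8):35/16,X:35/16)
total length: 205/8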